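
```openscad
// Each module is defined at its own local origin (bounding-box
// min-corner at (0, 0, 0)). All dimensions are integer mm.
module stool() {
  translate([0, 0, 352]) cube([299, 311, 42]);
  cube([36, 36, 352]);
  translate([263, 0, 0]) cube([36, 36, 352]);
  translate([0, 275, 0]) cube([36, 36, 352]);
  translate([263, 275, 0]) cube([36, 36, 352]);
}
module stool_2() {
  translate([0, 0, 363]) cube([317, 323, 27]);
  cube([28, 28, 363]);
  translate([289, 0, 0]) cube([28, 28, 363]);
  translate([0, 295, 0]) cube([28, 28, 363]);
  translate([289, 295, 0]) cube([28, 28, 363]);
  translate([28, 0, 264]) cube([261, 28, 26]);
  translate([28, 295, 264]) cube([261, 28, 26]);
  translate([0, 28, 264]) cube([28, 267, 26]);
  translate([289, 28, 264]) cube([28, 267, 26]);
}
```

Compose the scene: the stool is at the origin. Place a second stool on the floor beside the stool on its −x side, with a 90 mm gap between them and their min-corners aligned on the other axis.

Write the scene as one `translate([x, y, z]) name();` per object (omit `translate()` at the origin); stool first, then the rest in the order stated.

stool();
translate([-407, 0, 0]) stool_2();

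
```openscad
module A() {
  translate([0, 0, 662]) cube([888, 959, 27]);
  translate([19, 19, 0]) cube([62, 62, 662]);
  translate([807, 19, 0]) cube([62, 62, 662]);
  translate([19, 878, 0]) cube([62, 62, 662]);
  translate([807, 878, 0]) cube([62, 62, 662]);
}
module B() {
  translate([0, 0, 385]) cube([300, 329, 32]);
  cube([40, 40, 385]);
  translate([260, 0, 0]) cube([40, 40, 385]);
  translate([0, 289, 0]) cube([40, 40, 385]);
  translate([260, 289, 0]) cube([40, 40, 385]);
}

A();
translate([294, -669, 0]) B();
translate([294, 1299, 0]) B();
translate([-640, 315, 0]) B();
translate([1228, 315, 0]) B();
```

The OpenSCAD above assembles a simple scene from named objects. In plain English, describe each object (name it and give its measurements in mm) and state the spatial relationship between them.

A is a table with a 888×959 mm rectangular top, 27 mm thick, top surface at z = 689 mm, supported by four 62×62 mm square legs, each inset 19 mm from the nearest pair of top edges, running from the floor.

B is a four-legged stool. The seat is a 300×329×32 mm slab whose top surface is at z = 417 mm; four square legs, each 40×40 mm in cross-section, run from the floor (z = 0) to the underside of the seat, each flush with a corner of the seat.

Four stools sit around the table at the −y, +y, −x, +x sides.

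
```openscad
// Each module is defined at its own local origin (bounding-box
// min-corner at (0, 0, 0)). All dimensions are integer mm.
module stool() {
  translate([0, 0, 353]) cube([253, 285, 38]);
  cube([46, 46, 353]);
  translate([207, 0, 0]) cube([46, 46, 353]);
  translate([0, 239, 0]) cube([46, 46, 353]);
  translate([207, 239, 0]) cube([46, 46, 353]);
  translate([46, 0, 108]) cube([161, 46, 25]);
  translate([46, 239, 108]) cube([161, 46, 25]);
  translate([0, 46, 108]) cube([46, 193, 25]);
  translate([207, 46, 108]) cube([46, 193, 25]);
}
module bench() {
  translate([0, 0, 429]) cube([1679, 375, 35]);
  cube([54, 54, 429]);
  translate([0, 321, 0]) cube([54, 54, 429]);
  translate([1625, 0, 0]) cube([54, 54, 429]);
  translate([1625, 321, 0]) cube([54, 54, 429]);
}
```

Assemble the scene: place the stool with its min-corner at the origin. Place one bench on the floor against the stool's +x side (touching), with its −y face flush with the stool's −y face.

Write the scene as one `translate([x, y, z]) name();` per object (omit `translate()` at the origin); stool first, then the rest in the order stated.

stool();
translate([253, 0, 0]) bench();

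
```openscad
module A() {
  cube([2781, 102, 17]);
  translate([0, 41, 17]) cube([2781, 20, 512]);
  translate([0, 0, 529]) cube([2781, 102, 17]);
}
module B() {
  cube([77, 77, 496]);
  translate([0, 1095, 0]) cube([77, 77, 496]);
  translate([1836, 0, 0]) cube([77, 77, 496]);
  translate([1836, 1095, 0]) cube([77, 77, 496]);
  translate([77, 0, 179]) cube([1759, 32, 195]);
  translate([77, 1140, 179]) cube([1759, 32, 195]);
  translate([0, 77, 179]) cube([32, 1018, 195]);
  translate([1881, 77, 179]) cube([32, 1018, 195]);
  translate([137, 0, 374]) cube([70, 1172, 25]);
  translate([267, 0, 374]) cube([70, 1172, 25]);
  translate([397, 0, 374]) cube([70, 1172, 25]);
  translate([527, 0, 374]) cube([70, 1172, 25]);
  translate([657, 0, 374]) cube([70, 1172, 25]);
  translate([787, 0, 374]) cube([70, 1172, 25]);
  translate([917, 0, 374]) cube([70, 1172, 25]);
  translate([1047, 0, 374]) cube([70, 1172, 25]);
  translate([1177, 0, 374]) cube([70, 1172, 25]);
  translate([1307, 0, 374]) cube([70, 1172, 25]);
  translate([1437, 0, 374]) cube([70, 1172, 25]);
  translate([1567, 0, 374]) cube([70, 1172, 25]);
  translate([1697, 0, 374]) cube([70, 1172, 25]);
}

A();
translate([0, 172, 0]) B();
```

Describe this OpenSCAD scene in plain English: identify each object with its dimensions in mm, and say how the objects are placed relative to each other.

A is an I-beam lying along x, 2781 mm long. Overall section height 546 mm. Two flanges 102 mm wide (y) and 17 mm thick, one on the floor and one at the top; a web 20 mm thick runs between them, centred on the flange width.

B is a bed frame 1913 mm long (x) by 1172 mm wide (y). Four 77×77 mm corner posts, 496 mm tall, at the corners of the footprint. Four rails of 32 mm thickness and 195 mm height run between adjacent posts with their undersides at z = 179 mm, their outer faces flush with the outside of the frame (the two x-running rails run between the posts' inner faces; the two y-running rails run between the posts' inner faces). 13 slats, each 70 mm wide (x) and 25 mm thick, lie across the top of the two x-running rails, running the full 1172 mm width of the frame in y; the slats are evenly spaced along x between the inner faces of the end posts with equal gaps (rounded down to the nearest mm) at the −x end and between each pair — any rounding remainder accumulates at the +x end.

The bed frame is on the floor beside the I-beam on its +y side.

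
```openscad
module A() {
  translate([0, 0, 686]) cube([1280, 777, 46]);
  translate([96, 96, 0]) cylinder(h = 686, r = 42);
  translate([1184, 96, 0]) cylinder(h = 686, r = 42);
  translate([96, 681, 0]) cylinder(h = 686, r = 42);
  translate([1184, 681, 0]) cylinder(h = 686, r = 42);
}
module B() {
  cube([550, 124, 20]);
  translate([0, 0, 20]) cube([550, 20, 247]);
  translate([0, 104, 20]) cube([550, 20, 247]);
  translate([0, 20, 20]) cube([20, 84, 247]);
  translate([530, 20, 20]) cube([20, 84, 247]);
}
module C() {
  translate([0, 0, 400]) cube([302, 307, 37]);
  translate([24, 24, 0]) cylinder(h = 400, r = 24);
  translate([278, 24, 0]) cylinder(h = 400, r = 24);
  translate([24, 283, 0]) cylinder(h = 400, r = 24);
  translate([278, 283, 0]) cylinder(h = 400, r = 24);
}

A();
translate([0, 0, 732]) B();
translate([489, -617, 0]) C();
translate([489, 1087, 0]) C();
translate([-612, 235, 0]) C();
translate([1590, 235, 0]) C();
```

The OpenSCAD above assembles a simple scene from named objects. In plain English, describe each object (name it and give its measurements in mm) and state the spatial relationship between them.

A is a table with a 1280×777 mm rectangular top, 46 mm thick, top surface at z = 732 mm, supported by four round legs of 84 mm diameter, each leg's bounding box inset 54 mm from the nearest pair of top edges, running from the floor.

B is an open storage box with external size 550×124×267 mm and wall thickness 20 mm (the base is also 20 mm thick). The base covers the whole footprint; the four walls stand on the base, with the y-facing walls full-width and the x-facing walls fitting between their inner faces.

C is a four-legged stool. The seat is a 302×307×37 mm slab whose top surface is at z = 437 mm; four round legs, each 48 mm in diameter, run from the floor (z = 0) to the underside of the seat, each leg's axis is inset half a diameter from the nearest pair of seat edges (so the leg's bounding box is flush with the corner).

The open box is on top of the table. Four stools sit around the table at the −y, +y, −x, +x sides.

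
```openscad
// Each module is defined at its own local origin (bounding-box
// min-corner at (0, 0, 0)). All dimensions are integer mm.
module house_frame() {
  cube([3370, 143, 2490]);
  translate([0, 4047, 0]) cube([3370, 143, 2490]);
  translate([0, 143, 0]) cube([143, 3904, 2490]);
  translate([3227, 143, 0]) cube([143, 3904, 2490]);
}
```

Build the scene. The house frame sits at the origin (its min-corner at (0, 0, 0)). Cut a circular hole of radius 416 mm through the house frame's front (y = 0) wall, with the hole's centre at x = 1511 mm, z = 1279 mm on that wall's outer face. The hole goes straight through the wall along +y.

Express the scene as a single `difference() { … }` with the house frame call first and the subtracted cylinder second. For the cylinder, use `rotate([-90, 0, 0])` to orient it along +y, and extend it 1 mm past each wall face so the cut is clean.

difference() {
  house_frame();
  translate([1511, -1, 1279]) rotate([-90, 0, 0]) cylinder(h = 145, r = 416);
}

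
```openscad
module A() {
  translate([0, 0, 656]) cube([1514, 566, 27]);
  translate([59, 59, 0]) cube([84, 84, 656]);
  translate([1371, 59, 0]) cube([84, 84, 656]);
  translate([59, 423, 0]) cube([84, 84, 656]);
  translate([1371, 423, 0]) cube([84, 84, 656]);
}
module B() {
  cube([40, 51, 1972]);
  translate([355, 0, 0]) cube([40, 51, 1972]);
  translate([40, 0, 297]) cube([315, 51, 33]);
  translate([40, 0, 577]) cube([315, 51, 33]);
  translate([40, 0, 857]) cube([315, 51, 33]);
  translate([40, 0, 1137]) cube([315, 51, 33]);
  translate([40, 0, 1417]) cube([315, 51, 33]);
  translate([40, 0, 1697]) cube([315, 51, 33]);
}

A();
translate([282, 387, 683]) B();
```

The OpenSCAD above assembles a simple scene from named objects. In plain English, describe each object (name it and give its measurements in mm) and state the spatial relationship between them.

A is a table with a 1514×566 mm rectangular top, 27 mm thick, top surface at z = 683 mm, supported by four 84×84 mm square legs, each inset 59 mm from the nearest pair of top edges, running from the floor.

B is a straight ladder. Two 40×51 mm vertical rails, 1972 mm tall, stand 395 mm apart (outside-to-outside) with their front faces coplanar on the −y side. 6 rungs, each 51 mm deep and 33 mm tall, span between the inner faces of the rails, front faces flush with the rails. The lowest rung's underside is at z = 297 mm and rungs are spaced 280 mm apart (underside to underside).

The ladder is on top of the table.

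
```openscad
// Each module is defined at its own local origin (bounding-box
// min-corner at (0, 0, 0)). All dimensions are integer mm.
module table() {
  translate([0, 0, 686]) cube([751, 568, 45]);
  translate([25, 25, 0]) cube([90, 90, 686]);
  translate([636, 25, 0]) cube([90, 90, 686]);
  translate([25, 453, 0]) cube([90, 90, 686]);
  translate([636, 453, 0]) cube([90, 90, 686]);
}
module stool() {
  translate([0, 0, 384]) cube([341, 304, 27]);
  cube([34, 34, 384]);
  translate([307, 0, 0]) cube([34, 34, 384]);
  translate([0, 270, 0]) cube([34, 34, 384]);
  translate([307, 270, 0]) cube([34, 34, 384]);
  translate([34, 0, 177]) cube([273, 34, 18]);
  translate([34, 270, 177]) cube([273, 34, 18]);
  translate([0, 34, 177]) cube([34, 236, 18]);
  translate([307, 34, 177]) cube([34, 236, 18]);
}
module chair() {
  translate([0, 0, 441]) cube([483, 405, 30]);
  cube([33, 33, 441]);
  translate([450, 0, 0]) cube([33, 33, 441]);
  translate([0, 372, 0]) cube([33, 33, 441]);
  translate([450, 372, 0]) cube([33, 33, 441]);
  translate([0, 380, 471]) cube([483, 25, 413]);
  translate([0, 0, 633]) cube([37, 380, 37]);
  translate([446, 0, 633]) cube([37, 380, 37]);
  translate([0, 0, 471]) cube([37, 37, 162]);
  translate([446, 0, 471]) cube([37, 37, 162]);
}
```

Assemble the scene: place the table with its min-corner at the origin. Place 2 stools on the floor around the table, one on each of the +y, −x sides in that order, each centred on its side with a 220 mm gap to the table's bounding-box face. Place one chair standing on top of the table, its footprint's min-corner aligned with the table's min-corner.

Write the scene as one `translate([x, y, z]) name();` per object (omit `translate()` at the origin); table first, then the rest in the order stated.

table();
translate([205, 788, 0]) stool();
translate([-561, 132, 0]) stool();
translate([0, 0, 731]) chair();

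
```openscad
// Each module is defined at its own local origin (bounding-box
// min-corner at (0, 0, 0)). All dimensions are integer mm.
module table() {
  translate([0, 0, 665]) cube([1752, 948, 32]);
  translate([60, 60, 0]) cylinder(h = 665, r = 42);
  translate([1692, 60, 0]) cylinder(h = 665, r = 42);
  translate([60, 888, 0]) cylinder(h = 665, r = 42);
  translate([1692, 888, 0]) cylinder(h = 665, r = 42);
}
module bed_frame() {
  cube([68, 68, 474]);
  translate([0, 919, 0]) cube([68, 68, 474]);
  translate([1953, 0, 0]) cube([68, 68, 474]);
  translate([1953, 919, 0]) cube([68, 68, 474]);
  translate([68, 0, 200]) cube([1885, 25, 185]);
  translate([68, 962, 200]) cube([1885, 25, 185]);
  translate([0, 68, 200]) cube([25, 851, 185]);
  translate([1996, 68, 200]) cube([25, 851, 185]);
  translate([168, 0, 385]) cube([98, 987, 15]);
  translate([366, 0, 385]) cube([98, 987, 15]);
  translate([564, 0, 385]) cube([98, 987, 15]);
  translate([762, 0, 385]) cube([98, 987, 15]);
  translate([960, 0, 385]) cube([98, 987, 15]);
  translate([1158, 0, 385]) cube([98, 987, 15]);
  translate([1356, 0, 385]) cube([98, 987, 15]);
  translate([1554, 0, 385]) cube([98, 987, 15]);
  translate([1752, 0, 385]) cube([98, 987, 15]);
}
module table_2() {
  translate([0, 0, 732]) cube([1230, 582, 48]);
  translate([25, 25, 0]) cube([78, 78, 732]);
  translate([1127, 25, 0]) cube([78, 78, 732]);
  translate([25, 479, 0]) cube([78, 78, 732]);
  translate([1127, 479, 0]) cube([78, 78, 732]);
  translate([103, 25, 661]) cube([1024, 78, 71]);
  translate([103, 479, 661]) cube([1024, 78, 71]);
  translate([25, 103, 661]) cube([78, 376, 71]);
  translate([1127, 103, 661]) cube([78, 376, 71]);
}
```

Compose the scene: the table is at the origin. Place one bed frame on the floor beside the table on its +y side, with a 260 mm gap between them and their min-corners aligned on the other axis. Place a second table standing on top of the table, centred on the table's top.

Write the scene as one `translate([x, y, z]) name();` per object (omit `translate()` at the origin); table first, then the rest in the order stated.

table();
translate([0, 1208, 0]) bed_frame();
translate([261, 183, 697]) table_2();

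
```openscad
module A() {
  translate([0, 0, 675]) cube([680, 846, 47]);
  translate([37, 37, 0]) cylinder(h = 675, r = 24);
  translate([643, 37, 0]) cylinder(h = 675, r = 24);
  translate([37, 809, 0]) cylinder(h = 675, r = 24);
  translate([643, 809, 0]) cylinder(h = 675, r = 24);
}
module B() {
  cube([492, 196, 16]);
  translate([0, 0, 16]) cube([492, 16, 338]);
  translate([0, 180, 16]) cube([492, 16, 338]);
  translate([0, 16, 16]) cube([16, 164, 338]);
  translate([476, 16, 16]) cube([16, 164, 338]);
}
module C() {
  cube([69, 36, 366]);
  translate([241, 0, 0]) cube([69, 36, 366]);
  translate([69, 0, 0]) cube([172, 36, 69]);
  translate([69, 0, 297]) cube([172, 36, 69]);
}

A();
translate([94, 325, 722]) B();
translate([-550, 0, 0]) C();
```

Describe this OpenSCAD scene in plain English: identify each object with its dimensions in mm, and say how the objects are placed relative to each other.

A is a table with a 680×846 mm rectangular top, 47 mm thick, top surface at z = 722 mm, supported by four round legs of 48 mm diameter, each leg's bounding box inset 13 mm from the nearest pair of top edges, running from the floor.

B is an open storage box with external size 492×196×354 mm and wall thickness 16 mm (the base is also 16 mm thick). The base covers the whole footprint; the four walls stand on the base, with the y-facing walls full-width and the x-facing walls fitting between their inner faces.

C is a rectangular picture frame lying in the x–z plane (depth along y). The opening is 172 mm wide (x) by 228 mm tall (z), surrounded by a border 69 mm wide on all four sides. The frame is 36 mm deep and is made of two full-height vertical stiles with two horizontal rails fitted between them.

The open box is on top of the table, centred. The picture frame is on the floor beside the table on its −x side.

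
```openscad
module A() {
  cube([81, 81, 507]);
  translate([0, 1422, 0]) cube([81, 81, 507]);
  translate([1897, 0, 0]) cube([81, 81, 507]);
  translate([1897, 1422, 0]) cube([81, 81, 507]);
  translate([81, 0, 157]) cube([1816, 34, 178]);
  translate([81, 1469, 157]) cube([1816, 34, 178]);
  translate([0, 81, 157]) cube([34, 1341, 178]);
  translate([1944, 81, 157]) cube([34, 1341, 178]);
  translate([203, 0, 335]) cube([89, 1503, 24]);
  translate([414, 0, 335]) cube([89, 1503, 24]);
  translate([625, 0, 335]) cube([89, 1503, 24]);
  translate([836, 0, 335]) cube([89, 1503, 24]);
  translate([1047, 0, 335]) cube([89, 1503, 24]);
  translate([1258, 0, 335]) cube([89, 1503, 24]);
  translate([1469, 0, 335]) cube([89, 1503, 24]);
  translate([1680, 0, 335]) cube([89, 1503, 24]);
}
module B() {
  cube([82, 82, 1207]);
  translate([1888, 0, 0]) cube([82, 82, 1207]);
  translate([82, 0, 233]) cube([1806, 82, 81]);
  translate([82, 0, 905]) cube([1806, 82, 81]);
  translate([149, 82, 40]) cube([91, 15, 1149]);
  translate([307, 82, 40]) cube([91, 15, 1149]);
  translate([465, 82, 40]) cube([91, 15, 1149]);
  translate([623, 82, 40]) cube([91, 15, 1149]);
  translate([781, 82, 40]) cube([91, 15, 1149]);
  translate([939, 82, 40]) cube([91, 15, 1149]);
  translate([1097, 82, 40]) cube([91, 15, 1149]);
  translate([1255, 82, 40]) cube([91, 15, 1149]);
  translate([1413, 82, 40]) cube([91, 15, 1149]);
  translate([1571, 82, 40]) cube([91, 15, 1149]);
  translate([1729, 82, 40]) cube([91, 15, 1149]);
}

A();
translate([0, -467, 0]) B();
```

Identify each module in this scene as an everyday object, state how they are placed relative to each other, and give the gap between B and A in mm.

A is a bed frame. B is a fence section. The fence section is on the floor beside the bed frame on its −y side. The gap between the fence section and the bed frame is 370 mm.

The fence section's nearest face is 370 mm from the bed frame's −y face.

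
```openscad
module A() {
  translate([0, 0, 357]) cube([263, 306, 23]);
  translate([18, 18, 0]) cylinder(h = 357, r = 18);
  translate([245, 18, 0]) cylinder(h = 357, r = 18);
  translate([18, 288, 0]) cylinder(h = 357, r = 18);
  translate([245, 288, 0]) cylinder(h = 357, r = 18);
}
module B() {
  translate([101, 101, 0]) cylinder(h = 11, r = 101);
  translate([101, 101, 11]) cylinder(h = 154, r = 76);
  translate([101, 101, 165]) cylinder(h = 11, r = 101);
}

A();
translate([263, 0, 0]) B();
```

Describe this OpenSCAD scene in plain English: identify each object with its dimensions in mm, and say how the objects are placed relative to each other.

A is a four-legged stool. The seat is a 263×306×23 mm slab whose top surface is at z = 380 mm; four round legs, each 36 mm in diameter, run from the floor (z = 0) to the underside of the seat, each leg's axis is inset half a diameter from the nearest pair of seat edges (so the leg's bounding box is flush with the corner).

B is a spool: two coaxial disc flanges of radius 101 mm and thickness 11 mm, joined by a core cylinder of radius 76 mm and height 154 mm. The lower flange rests on z = 0 and the three cylinders share a vertical axis.

The spool is against the stool's +x side, with their −y faces flush.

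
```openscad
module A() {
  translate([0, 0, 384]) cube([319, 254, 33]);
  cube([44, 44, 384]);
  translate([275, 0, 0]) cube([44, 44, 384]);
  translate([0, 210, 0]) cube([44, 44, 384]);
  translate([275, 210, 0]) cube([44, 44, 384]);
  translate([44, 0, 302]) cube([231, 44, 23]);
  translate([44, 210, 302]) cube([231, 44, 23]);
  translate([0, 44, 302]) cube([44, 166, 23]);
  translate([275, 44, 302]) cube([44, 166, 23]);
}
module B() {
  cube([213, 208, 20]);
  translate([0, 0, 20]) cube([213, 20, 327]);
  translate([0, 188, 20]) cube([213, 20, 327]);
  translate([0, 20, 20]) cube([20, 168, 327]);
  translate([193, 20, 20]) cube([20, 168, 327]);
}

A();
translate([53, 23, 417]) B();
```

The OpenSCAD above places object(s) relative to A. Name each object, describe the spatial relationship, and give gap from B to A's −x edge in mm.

A is a stool. B is an open box. The open box is on top of the stool, centred. The gap from the open box to the stool's −x edge is 53 mm.

The open box's min-x is at 53; the stool's min-x is 0; gap = 53 mm.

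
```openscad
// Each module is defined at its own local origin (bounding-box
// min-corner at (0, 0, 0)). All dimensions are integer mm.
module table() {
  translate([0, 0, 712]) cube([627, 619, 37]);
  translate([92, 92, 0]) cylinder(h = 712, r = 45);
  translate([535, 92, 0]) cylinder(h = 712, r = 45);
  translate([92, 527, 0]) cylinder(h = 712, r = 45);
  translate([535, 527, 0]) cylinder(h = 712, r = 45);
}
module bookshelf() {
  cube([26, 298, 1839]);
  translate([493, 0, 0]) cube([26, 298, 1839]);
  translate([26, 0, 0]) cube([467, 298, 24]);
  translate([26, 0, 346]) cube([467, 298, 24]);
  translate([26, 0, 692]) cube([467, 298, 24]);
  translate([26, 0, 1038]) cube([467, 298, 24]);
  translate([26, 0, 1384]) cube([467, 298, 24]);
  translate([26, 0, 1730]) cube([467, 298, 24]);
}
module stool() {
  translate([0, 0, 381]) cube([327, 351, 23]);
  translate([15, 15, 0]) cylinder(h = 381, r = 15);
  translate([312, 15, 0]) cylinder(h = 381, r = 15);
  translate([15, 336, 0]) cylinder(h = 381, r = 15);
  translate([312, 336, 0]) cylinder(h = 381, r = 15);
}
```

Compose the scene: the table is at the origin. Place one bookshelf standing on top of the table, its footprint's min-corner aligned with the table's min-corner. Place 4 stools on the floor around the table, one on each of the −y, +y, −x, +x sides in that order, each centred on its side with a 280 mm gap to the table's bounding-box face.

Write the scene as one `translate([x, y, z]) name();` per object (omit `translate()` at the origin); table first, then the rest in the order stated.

table();
translate([0, 0, 749]) bookshelf();
translate([150, -631, 0]) stool();
translate([150, 899, 0]) stool();
translate([-607, 134, 0]) stool();
translate([907, 134, 0]) stool();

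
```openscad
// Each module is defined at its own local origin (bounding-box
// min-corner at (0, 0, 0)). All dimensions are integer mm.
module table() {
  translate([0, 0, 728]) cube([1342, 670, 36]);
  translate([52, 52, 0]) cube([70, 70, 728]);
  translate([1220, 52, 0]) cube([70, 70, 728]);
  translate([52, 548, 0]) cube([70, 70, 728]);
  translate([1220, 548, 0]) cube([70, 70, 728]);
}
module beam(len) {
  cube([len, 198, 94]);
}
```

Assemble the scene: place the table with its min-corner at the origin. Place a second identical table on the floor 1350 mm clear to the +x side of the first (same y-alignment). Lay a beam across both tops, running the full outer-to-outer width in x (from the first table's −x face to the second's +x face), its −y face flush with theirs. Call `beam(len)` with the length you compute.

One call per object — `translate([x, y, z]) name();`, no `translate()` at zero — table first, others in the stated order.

table();
translate([2692, 0, 0]) table();
translate([0, 0, 764]) beam(4034);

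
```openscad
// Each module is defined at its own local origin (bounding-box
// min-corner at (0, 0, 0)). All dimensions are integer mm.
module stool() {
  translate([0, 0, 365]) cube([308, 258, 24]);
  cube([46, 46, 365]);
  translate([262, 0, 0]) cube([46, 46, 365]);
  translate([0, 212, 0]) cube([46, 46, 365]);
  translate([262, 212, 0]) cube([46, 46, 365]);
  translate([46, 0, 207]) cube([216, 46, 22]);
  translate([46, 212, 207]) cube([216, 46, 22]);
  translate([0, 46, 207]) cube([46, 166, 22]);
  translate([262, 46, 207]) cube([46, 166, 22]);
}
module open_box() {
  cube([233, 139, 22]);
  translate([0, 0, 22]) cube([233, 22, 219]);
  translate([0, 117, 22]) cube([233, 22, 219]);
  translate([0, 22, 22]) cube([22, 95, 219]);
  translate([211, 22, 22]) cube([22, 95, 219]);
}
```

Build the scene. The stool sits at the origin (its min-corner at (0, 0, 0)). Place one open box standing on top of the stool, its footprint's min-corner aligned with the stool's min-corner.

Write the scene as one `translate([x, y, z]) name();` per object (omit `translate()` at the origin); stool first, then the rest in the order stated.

stool();
translate([0, 0, 389]) open_box();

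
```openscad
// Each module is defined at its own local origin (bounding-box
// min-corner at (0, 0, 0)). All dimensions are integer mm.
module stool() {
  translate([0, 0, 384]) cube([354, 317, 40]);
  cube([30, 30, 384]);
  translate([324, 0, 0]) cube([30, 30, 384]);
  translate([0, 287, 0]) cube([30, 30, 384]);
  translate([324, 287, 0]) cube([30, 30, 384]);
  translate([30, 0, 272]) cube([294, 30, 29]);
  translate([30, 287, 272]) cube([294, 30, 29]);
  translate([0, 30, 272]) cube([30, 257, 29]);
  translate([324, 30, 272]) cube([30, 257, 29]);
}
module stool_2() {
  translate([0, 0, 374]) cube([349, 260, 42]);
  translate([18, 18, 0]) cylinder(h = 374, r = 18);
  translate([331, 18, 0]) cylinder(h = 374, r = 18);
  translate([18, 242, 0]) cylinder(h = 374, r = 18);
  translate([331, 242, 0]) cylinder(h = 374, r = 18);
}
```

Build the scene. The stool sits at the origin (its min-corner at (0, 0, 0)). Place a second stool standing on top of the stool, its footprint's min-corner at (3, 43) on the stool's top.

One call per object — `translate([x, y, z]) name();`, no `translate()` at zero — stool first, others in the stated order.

stool();
translate([3, 43, 424]) stool_2();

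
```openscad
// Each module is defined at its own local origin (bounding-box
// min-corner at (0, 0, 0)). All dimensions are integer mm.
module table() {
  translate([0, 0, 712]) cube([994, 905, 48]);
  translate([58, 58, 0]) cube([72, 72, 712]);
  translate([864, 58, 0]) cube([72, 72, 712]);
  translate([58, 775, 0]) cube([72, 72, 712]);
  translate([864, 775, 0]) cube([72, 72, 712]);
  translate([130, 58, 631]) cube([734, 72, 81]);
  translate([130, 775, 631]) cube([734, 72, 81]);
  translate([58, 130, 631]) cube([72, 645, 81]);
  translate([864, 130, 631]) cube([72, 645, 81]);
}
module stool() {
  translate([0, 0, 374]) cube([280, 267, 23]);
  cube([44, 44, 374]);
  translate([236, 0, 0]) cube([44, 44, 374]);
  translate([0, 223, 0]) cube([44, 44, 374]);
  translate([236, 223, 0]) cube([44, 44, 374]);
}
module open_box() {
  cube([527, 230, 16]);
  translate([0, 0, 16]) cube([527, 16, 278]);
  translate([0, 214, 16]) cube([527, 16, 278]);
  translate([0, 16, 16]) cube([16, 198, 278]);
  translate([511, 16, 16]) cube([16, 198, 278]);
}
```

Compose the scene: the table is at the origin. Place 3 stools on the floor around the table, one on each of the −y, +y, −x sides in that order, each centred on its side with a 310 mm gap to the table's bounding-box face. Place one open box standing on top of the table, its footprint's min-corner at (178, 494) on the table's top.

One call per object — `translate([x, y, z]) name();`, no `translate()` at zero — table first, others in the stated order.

table();
translate([357, -577, 0]) stool();
translate([357, 1215, 0]) stool();
translate([-590, 319, 0]) stool();
translate([178, 494, 760]) open_box();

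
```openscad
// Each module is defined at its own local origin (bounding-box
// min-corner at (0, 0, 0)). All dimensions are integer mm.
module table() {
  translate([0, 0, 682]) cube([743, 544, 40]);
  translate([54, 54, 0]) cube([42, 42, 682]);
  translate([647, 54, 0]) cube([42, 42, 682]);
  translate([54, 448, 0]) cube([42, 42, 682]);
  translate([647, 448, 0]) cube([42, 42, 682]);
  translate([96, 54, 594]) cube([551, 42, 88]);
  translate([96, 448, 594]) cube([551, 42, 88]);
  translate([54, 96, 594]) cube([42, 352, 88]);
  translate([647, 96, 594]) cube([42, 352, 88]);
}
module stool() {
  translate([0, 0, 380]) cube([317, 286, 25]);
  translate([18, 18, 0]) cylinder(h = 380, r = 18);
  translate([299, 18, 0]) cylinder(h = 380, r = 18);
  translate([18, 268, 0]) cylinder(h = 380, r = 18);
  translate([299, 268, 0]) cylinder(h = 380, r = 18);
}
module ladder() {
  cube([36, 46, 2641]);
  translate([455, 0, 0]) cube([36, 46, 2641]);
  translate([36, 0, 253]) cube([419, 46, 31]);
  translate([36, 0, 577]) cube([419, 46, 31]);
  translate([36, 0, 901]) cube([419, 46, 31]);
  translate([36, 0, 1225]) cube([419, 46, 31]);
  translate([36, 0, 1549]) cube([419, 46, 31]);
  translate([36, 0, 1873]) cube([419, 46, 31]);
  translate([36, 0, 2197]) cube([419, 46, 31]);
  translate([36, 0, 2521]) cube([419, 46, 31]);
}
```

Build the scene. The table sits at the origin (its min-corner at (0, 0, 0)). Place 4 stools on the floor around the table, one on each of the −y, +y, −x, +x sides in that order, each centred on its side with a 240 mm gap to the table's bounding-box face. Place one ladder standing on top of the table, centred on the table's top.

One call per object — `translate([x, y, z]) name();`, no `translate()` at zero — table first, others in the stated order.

table();
translate([213, -526, 0]) stool();
translate([213, 784, 0]) stool();
translate([-557, 129, 0]) stool();
translate([983, 129, 0]) stool();
translate([126, 249, 722]) ladder();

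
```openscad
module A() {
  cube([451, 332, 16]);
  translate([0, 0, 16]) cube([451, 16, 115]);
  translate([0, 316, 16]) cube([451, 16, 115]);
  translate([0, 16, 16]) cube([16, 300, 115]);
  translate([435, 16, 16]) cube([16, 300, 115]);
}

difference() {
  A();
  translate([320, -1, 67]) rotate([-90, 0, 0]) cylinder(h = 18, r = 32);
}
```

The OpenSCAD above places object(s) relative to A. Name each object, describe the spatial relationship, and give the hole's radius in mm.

A is an open box. The open box has a circular hole through its front wall. The hole's radius is 32 mm.

The subtracted cylinder has r = 32 mm.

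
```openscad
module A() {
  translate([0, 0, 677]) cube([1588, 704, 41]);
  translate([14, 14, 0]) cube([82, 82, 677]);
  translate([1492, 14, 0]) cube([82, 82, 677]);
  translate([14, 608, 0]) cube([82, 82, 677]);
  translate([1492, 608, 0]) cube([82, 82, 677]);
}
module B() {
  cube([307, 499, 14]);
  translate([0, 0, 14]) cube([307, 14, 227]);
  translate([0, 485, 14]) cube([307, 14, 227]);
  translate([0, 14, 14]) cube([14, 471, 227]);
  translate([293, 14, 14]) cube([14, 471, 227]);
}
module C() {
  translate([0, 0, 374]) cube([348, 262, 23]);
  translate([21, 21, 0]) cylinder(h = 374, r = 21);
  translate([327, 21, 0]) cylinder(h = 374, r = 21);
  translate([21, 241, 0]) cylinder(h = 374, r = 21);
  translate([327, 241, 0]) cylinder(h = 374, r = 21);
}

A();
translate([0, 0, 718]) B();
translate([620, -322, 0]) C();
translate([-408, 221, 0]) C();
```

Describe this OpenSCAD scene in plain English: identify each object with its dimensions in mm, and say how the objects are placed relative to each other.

A is a table: top 1588 mm (x) × 704 mm (y), 41 mm thick, upper face at z = 718 mm, on four 82×82 mm square legs, each inset 14 mm from the nearest pair of top edges, running from z = 0 to the bottom of the top.

B is an open-topped rectangular box: outside dimensions 307×499×241 mm, with a uniform wall and base thickness of 14 mm. The base is a full 307×499 slab on the floor; four walls sit on top of the base. The front and back walls (the −y and +y sides) span the full width; the two side walls fit between them.

C is a simple wooden stool: a rectangular seat 348 mm (x) by 262 mm (y), 23 mm thick, top face at z = 397 mm, on four round legs, each 42 mm in diameter. The legs rest on z = 0, each leg's axis is inset half a diameter from the nearest pair of seat edges (so the leg's bounding box is flush with the corner).

The open box is on top of the table. Two stools sit around the table at the −y, −x sides.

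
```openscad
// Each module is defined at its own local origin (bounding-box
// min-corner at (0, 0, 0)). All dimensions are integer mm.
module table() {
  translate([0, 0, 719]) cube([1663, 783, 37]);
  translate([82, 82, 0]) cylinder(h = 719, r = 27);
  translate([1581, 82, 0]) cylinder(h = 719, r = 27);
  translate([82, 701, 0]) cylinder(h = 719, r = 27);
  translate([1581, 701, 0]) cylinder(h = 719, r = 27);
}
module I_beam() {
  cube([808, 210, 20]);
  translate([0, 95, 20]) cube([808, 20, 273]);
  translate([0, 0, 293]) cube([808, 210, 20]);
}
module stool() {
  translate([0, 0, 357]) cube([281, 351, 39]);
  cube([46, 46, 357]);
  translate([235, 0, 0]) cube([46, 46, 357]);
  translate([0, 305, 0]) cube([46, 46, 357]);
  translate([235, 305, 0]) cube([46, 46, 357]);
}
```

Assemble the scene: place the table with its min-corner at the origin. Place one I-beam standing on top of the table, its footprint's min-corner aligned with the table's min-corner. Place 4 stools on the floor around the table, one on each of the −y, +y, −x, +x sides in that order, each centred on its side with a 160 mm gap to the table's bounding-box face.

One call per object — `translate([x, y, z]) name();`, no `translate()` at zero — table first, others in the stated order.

table();
translate([0, 0, 756]) I_beam();
translate([691, -511, 0]) stool();
translate([691, 943, 0]) stool();
translate([-441, 216, 0]) stool();
translate([1823, 216, 0]) stool();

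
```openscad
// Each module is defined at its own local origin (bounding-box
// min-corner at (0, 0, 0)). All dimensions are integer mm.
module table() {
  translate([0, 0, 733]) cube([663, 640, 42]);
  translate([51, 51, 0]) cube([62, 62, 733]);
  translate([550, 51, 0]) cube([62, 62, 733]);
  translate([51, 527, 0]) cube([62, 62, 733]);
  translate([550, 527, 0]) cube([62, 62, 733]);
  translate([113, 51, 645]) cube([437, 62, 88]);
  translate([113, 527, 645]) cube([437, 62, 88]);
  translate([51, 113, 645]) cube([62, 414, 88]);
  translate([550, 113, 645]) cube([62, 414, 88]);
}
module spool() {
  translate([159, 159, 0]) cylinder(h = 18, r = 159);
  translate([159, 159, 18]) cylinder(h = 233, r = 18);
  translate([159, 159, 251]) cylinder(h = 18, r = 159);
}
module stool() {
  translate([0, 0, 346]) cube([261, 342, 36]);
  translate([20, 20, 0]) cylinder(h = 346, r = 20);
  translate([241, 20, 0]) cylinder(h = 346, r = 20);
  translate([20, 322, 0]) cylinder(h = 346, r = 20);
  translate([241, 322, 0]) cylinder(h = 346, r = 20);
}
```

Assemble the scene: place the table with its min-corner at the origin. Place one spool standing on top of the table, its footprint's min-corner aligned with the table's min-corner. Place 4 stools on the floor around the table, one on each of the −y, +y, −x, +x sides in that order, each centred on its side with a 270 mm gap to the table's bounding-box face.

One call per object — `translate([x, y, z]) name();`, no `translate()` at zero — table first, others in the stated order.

table();
translate([0, 0, 775]) spool();
translate([201, -612, 0]) stool();
translate([201, 910, 0]) stool();
translate([-531, 149, 0]) stool();
translate([933, 149, 0]) stool();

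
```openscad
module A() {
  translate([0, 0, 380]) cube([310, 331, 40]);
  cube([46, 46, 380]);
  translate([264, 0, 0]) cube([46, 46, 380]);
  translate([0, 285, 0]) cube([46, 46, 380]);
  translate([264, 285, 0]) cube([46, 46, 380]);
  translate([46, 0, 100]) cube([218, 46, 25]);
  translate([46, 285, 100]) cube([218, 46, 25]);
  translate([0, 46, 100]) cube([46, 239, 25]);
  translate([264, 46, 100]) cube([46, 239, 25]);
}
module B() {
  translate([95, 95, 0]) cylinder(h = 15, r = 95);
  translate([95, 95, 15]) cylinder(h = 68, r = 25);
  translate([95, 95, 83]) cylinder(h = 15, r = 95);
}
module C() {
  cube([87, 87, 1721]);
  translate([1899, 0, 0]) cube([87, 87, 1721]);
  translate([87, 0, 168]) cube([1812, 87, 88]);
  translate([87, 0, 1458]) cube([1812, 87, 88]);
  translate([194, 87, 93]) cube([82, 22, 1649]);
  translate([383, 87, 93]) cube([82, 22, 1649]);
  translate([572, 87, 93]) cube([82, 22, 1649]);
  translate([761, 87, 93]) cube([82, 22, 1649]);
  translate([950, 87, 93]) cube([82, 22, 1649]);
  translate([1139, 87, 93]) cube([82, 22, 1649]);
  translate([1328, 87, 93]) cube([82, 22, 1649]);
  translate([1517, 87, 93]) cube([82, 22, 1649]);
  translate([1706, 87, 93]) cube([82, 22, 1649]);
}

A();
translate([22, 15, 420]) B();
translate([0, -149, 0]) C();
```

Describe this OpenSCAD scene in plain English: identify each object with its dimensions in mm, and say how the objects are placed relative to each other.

A is a four-legged stool. The seat is a 310×331×40 mm slab whose top surface is at z = 420 mm; four square legs, each 46×46 mm in cross-section, run from the floor (z = 0) to the underside of the seat, each flush with a corner of the seat. Four stretchers, 46 mm wide and 25 mm tall, connect adjacent legs with their undersides at z = 100 mm, each running between the inner faces of the legs it joins and aligned with the legs' outer faces on the other axis.

B is a spool: two coaxial disc flanges of radius 95 mm and thickness 15 mm, joined by a core cylinder of radius 25 mm and height 68 mm. The lower flange rests on z = 0 and the three cylinders share a vertical axis.

C is a fence section. Two 87×87 mm posts, 1721 mm tall, stand on the floor with a clear span of 1812 mm between their inner faces. Two horizontal rails of 87×88 mm section span the gap between the posts with their undersides at z = 168 mm and z = 1458 mm, flush with the posts' −y face. 9 pickets, each 82 mm wide, 22 mm thick and 1649 mm tall, are fixed to the +y face of the rails with their bottoms at z = 93 mm, evenly spaced across the span with equal gaps (rounded down to the nearest mm) at the −x end and between each pair — any rounding remainder accumulates at the +x end.

The spool is on top of the stool. The fence section is on the floor beside the stool on its −y side.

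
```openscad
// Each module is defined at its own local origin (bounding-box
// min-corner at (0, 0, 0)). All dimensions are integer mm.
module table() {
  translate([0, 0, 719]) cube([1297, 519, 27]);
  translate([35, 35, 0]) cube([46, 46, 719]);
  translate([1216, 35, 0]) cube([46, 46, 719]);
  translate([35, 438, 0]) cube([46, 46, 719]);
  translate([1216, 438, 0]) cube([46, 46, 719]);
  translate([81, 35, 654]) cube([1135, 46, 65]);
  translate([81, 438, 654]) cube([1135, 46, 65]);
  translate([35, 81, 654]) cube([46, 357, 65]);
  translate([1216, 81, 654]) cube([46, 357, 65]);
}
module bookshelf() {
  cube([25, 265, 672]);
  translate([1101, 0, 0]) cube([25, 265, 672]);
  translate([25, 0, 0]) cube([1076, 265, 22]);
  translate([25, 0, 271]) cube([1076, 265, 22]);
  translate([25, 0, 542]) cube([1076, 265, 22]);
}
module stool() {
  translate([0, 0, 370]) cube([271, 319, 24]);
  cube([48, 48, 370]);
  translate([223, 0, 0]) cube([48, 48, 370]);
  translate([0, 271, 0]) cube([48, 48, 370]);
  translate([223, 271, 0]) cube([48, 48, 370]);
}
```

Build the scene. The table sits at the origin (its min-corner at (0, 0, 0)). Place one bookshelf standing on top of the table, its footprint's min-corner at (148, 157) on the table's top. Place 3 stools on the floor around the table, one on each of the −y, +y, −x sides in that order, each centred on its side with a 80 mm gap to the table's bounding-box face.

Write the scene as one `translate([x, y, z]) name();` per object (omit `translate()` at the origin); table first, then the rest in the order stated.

table();
translate([148, 157, 746]) bookshelf();
translate([513, -399, 0]) stool();
translate([513, 599, 0]) stool();
translate([-351, 100, 0]) stool();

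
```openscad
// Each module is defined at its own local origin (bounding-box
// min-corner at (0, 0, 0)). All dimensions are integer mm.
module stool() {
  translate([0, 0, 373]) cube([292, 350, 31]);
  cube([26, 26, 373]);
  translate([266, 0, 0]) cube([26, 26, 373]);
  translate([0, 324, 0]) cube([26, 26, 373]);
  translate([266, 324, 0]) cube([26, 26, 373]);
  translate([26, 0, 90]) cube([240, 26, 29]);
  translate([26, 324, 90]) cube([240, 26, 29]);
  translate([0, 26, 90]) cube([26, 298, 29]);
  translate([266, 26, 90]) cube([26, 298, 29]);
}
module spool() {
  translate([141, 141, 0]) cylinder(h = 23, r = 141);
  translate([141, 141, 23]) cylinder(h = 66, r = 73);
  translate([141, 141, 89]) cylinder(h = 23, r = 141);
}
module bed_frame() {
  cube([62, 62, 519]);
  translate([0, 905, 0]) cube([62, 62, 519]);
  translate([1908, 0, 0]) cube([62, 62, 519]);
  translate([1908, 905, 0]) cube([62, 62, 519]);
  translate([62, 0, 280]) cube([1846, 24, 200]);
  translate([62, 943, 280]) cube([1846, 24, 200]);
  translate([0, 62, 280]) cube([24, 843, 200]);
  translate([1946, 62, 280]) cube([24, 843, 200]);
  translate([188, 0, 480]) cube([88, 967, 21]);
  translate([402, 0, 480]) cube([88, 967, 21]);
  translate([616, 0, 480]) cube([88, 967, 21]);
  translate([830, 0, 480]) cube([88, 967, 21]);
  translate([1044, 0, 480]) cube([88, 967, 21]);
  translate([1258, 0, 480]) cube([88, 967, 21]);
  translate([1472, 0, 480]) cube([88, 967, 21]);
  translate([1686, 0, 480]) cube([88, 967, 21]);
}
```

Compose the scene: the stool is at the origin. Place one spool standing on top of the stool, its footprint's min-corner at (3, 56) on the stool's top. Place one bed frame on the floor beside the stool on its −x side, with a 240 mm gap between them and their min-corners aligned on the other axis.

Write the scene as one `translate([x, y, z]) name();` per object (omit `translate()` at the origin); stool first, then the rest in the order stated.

stool();
translate([3, 56, 404]) spool();
translate([-2210, 0, 0]) bed_frame();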